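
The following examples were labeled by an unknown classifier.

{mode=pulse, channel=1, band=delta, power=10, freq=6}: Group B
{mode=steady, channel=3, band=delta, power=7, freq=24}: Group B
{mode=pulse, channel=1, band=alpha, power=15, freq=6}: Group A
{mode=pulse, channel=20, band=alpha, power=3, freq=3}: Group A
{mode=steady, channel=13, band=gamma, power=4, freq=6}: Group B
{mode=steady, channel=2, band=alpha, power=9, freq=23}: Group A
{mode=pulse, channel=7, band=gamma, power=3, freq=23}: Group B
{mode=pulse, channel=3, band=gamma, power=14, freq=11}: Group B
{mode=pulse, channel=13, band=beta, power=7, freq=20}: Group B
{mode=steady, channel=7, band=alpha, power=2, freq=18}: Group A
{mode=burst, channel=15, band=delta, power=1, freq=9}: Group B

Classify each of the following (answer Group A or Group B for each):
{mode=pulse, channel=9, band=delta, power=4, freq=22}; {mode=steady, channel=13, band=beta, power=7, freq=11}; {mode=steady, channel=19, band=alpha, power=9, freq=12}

One predicate separates the groups cleanly: band is alpha.
Group B: {mode=pulse, channel=9, band=delta, power=4, freq=22}, since band is delta.
Group B: {mode=steady, channel=13, band=beta, power=7, freq=11}, since band is beta.
Group A: {mode=steady, channel=19, band=alpha, power=9, freq=12}, since band is alpha.

Group B, Group B, Group A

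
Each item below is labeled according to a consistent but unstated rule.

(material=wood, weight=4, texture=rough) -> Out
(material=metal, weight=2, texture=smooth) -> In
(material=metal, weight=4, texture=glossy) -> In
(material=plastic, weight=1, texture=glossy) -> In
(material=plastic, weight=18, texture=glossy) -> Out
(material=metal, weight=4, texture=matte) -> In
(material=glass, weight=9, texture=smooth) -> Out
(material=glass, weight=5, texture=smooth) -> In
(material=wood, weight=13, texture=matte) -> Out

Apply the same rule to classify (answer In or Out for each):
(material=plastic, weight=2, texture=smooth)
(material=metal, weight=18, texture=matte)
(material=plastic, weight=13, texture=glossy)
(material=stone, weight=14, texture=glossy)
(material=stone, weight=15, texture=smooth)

In, Out, Out, Out, Out

All 'In' examples share one property — material is not wood AND weight ≤ 5 — and every 'Out' example lacks it.
In: (material=plastic, weight=2, texture=smooth), since material is plastic, weight = 2. Out: (material=metal, weight=18, texture=matte), since material is metal, weight = 18. Out: (material=plastic, weight=13, texture=glossy), since material is plastic, weight = 13. Out: (material=stone, weight=14, texture=glossy), since material is stone, weight = 14. Out: (material=stone, weight=15, texture=smooth), since material is stone, weight = 15.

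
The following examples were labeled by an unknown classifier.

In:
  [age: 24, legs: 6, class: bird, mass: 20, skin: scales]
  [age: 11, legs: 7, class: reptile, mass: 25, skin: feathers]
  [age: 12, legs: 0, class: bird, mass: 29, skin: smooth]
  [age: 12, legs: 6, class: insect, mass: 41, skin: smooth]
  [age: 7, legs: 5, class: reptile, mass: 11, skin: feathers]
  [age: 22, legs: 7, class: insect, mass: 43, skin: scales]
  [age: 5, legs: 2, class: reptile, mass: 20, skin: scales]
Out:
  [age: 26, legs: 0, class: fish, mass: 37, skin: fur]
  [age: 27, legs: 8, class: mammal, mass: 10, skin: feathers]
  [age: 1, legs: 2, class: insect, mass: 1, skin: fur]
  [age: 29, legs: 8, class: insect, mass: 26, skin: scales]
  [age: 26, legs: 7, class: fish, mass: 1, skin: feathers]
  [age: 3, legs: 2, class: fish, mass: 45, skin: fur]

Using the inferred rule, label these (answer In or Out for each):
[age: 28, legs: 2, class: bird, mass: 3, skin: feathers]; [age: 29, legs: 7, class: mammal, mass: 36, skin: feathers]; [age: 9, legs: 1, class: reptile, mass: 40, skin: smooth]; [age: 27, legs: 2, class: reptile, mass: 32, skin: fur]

Out, Out, In, Out

Every 'In' example satisfies: age ≥ 5 AND age ≤ 24. None of the 'Out' examples do.
[age: 28, legs: 2, class: bird, mass: 3, skin: feathers] — age = 28, hence Out. [age: 29, legs: 7, class: mammal, mass: 36, skin: feathers] — age = 29, hence Out. [age: 9, legs: 1, class: reptile, mass: 40, skin: smooth] — age = 9, hence In. [age: 27, legs: 2, class: reptile, mass: 32, skin: fur] — age = 27, hence Out.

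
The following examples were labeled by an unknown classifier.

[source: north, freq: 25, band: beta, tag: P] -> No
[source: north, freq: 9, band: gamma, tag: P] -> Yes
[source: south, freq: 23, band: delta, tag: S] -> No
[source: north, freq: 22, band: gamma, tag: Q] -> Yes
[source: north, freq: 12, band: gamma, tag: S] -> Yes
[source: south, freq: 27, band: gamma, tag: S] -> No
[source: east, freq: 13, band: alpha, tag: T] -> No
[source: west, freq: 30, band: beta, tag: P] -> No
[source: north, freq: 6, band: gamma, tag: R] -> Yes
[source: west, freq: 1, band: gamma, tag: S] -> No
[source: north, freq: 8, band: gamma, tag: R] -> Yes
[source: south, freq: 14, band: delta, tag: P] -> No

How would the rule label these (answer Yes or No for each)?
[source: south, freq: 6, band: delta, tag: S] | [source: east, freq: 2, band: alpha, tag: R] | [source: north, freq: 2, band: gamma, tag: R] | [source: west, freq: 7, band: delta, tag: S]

The simplest hypothesis consistent with all the labels is: source is north AND band is gamma.

No, No, Yes, No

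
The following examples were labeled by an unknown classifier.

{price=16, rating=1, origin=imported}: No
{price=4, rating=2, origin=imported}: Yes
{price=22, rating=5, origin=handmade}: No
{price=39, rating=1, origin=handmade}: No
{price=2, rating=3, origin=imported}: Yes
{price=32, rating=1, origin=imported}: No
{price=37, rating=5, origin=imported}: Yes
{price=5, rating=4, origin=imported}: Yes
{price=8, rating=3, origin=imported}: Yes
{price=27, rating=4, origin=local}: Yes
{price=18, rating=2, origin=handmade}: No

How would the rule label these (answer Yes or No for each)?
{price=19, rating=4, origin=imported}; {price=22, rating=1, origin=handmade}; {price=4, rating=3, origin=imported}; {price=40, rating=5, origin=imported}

Yes, No, Yes, Yes

One predicate separates the groups cleanly: origin is not handmade AND rating ≥ 2.
{price=19, rating=4, origin=imported} — origin is imported, rating = 4, hence Yes.
{price=22, rating=1, origin=handmade} — origin is handmade, rating = 1, hence No.
{price=4, rating=3, origin=imported} — origin is imported, rating = 3, hence Yes.
{price=40, rating=5, origin=imported} — origin is imported, rating = 5, hence Yes.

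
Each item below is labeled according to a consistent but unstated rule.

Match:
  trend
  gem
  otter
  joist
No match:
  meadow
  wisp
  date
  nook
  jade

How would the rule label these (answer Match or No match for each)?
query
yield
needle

One predicate separates the groups cleanly: odd length.

Match, Match, No match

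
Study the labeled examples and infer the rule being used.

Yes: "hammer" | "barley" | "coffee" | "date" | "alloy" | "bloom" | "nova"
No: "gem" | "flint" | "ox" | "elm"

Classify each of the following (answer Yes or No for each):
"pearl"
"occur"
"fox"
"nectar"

Yes, Yes, No, Yes

The common property of the 'Yes' items is: has ≥ 2 vowels. No 'No' item has it.
"pearl" — 2 vowels, hence Yes. "occur" — 2 vowels, hence Yes. "fox" — 1 vowel, hence No. "nectar" — 2 vowels, hence Yes.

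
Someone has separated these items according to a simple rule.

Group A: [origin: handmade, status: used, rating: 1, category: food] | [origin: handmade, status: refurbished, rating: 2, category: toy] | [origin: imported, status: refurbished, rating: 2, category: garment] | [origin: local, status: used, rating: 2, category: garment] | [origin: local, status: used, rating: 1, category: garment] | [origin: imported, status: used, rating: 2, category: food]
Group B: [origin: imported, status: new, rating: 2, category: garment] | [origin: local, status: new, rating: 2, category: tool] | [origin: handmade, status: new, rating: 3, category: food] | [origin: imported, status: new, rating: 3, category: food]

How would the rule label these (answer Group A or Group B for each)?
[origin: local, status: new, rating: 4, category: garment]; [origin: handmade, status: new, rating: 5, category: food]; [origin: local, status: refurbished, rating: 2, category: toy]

Every 'Group A' example satisfies: status is not new. None of the 'Group B' examples do.

Group B, Group B, Group A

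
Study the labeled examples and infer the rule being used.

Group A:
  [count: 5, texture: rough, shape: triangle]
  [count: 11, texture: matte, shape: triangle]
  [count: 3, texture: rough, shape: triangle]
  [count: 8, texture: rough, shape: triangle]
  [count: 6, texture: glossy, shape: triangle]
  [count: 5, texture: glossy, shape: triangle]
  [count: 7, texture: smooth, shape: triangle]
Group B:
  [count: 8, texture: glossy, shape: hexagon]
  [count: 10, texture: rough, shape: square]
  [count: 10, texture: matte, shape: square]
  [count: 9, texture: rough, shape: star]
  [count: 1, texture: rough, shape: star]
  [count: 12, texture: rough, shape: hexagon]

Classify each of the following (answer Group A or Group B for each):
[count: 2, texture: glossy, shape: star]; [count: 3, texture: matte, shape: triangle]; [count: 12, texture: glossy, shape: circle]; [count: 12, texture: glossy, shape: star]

Group B, Group A, Group B, Group B

A rule that fits every label: shape is triangle — true of each 'Group A' example, false of each 'Group B' one.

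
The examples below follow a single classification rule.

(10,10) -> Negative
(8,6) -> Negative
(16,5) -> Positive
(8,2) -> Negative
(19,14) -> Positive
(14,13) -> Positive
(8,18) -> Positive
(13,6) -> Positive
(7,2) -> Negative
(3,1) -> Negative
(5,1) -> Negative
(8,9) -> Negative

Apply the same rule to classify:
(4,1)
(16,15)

Negative, Positive

The distinguishing property — max ≥ 13 — holds for all the 'Positive' cases and none of the 'Negative' cases.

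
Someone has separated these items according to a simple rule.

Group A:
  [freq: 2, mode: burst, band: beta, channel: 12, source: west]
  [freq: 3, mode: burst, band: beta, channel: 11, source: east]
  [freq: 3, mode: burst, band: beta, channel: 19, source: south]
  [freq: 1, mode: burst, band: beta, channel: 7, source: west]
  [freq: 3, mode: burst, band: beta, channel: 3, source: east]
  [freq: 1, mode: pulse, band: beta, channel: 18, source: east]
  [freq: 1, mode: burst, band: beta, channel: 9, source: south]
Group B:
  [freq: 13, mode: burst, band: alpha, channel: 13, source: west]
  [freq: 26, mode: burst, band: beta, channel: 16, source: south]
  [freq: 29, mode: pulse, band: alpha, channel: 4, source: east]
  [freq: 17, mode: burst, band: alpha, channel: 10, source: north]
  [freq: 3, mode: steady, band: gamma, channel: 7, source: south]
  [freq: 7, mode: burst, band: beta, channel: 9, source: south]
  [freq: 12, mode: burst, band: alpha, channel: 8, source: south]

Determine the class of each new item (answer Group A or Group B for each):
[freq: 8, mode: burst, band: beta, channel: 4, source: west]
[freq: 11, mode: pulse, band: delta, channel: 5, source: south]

Group B, Group B

Every 'Group A' example satisfies: band is beta AND freq ≤ 3. None of the 'Group B' examples do.
[freq: 8, mode: burst, band: beta, channel: 4, source: west]: band is beta, freq = 8 — doesn't match, so Group B. [freq: 11, mode: pulse, band: delta, channel: 5, source: south]: band is delta, freq = 11 — doesn't match, so Group B.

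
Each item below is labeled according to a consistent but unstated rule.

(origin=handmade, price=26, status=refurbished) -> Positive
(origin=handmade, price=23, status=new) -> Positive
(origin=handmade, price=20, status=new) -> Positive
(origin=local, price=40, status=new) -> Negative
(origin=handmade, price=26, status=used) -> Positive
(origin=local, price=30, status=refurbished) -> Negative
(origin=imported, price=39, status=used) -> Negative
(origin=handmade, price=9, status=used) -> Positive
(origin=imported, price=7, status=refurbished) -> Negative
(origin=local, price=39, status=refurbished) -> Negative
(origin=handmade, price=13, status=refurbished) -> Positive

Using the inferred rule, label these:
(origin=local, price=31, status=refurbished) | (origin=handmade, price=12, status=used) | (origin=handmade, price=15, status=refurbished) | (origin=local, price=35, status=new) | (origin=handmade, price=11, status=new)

Negative, Positive, Positive, Negative, Positive

The distinguishing property — origin is handmade — holds for all the 'Positive' cases and none of the 'Negative' cases.
Negative: (origin=local, price=31, status=refurbished), since origin is local.
Positive: (origin=handmade, price=12, status=used), since origin is handmade.
Positive: (origin=handmade, price=15, status=refurbished), since origin is handmade.
Negative: (origin=local, price=35, status=new), since origin is local.
Positive: (origin=handmade, price=11, status=new), since origin is handmade.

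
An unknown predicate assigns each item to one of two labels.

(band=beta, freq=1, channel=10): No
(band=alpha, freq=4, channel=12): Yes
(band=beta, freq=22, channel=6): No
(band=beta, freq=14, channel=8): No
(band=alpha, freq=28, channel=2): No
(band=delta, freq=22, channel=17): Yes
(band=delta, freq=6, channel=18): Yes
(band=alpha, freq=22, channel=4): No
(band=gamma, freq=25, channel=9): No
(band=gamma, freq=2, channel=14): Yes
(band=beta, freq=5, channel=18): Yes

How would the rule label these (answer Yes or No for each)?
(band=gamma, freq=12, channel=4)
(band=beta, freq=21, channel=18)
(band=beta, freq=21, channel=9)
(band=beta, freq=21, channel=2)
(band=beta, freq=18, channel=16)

No, Yes, No, No, Yes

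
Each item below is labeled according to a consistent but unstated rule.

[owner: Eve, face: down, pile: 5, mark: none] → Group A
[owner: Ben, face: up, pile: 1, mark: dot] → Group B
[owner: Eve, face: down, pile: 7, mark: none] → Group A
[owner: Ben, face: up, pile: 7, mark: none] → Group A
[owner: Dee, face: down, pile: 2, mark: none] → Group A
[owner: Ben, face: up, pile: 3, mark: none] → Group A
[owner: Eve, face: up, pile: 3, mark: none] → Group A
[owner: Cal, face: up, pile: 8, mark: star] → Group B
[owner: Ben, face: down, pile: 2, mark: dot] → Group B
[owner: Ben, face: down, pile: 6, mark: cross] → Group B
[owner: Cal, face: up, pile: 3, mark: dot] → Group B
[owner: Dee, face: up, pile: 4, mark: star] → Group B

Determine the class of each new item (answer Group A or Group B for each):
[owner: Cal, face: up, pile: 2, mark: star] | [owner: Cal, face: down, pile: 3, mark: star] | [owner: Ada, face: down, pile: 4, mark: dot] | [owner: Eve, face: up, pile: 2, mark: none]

Group B, Group B, Group B, Group A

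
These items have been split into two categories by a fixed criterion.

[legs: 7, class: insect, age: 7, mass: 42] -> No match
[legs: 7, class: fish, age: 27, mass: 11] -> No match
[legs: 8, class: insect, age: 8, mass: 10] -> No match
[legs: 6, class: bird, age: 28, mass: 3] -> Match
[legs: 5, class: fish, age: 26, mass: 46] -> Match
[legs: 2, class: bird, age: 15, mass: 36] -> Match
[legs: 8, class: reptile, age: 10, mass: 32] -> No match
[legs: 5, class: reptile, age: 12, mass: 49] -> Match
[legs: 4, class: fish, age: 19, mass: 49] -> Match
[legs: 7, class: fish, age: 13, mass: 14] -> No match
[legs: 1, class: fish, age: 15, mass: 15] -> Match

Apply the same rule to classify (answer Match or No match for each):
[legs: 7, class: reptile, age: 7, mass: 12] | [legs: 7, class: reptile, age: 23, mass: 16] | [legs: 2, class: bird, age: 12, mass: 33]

No match, No match, Match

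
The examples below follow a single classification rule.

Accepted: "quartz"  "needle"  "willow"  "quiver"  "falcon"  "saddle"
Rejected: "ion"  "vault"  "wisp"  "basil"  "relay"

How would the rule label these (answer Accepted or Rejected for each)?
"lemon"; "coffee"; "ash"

The distinguishing property — length 6 — holds for all the 'Accepted' cases and none of the 'Rejected' cases.
"lemon" → length 5 → Rejected.
"coffee" → length 6 → Accepted.
"ash" → length 3 → Rejected.

Rejected, Accepted, Rejected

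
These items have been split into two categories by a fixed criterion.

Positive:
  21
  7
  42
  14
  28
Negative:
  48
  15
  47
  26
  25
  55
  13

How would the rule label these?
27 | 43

Negative, Negative

The classifier is using: multiple of 7.
27: 27 = 7·3 + 6, does not satisfy this → Negative. 43: 43 = 7·6 + 1, does not satisfy this → Negative.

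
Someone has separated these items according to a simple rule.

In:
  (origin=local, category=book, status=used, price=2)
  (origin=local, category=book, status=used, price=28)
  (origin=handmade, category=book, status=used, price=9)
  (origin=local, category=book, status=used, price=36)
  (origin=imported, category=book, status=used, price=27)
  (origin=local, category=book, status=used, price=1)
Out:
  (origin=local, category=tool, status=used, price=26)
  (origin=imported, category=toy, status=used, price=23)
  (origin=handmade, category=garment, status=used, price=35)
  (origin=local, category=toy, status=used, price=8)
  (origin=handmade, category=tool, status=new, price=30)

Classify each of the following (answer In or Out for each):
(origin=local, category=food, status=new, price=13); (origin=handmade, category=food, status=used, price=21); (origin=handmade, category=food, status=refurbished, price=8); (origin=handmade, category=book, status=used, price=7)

Out, Out, Out, In

Rule: category is book. This holds for each 'In' example and fails for each 'Out' one.
Out: (origin=local, category=food, status=new, price=13), since category is food. Out: (origin=handmade, category=food, status=used, price=21), since category is food. Out: (origin=handmade, category=food, status=refurbished, price=8), since category is food. In: (origin=handmade, category=book, status=used, price=7), since category is book.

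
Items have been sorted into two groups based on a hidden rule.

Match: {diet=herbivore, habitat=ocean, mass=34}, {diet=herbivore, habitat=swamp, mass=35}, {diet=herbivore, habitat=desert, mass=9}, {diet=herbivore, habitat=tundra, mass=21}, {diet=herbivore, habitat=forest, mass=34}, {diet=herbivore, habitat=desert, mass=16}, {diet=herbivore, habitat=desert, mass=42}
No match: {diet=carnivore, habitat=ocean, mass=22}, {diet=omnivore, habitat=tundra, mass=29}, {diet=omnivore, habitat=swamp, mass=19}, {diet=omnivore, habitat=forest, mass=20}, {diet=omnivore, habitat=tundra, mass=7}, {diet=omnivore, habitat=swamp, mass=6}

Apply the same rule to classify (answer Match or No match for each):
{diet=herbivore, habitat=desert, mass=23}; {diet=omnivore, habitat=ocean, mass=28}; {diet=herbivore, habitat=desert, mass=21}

Match, No match, Match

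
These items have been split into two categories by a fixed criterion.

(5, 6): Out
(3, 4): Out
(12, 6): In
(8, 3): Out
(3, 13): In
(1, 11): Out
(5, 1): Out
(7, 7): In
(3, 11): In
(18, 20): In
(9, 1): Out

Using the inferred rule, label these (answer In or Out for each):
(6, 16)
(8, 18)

The pattern is that an item is 'In' exactly when: sum ≥ 14.

In, In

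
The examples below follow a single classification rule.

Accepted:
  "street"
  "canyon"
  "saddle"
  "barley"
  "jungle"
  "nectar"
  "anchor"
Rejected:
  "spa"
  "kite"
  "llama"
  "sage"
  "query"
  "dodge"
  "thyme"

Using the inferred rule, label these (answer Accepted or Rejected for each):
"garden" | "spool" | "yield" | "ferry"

The classifier is using: length 6.

Accepted, Rejected, Rejected, Rejected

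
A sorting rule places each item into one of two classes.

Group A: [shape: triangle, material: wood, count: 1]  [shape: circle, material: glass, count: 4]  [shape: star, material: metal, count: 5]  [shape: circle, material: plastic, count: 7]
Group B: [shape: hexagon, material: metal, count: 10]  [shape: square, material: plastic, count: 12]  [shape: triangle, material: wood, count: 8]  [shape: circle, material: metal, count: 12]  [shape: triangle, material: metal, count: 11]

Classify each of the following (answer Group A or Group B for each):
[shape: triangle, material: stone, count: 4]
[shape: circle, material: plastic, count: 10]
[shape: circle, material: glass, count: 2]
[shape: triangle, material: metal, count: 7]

The simplest hypothesis consistent with all the labels is: count ≤ 7.

Group A, Group B, Group A, Group A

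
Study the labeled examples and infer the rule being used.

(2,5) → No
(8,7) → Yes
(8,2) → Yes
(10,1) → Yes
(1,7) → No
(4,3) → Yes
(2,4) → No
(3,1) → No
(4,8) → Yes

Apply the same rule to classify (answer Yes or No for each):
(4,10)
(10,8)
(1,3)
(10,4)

Yes, Yes, No, Yes

The rule appears to be: first ≥ 4.
(4,10) → first 4 → Yes.
(10,8) → first 10 → Yes.
(1,3) → first 1 → No.
(10,4) → first 10 → Yes.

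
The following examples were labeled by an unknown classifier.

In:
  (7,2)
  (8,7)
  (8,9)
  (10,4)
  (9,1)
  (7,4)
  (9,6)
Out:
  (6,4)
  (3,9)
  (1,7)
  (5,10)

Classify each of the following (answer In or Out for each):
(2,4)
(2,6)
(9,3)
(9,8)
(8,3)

Out, Out, In, In, In

The simplest hypothesis consistent with all the labels is: first ≥ 7.
(2,4): Out (first 2).
(2,6): Out (first 2).
(9,3): In (first 9).
(9,8): In (first 9).
(8,3): In (first 8).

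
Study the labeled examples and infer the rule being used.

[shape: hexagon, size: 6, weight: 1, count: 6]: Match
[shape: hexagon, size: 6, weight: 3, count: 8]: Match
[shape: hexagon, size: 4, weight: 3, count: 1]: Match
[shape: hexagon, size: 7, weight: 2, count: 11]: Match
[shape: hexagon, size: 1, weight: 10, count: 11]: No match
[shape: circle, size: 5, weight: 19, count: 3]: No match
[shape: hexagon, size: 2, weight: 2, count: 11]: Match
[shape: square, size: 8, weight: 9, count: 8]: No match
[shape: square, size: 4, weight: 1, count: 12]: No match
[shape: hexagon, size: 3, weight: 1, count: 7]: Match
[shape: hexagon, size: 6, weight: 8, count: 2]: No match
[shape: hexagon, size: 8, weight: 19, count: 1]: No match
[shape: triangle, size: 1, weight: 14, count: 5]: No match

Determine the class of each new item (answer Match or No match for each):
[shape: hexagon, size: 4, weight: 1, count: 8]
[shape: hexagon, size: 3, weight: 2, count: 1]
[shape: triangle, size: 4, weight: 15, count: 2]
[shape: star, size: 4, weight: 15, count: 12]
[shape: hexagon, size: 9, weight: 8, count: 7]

Match, Match, No match, No match, No match

'Match' ⟺ shape is hexagon AND weight ≤ 3.
[shape: hexagon, size: 4, weight: 1, count: 8]: shape is hexagon, weight = 1 — qualifies, so Match. [shape: hexagon, size: 3, weight: 2, count: 1]: shape is hexagon, weight = 2 — qualifies, so Match. [shape: triangle, size: 4, weight: 15, count: 2]: shape is triangle, weight = 15 — fails the rule, so No match. [shape: star, size: 4, weight: 15, count: 12]: shape is star, weight = 15 — fails the rule, so No match. [shape: hexagon, size: 9, weight: 8, count: 7]: shape is hexagon, weight = 8 — fails the rule, so No match.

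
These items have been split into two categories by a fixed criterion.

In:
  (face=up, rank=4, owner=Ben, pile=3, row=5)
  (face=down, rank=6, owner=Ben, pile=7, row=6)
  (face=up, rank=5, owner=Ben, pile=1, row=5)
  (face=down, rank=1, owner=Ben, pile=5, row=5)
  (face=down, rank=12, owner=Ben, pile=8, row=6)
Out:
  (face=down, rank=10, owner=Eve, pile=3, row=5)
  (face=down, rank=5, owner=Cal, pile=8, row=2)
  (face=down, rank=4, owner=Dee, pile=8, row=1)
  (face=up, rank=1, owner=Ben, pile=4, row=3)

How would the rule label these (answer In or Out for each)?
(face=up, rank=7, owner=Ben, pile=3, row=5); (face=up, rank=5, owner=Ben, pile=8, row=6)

In, In

The classifier is using: owner is Ben AND row ≥ 5.
In: (face=up, rank=7, owner=Ben, pile=3, row=5), since owner is Ben, row = 5. In: (face=up, rank=5, owner=Ben, pile=8, row=6), since owner is Ben, row = 6.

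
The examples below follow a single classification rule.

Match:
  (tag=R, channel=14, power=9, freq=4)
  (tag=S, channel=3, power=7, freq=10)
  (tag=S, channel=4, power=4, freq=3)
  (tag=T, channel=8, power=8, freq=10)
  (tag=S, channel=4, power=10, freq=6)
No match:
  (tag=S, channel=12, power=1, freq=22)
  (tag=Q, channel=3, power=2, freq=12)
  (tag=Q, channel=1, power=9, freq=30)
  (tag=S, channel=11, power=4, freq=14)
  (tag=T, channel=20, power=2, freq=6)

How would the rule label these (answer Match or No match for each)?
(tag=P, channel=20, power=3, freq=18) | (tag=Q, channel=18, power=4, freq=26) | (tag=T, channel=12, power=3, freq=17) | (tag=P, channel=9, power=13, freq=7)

The simplest hypothesis consistent with all the labels is: power ≥ 4 AND freq ≤ 10.
(tag=P, channel=20, power=3, freq=18) — power = 3, freq = 18, hence No match. (tag=Q, channel=18, power=4, freq=26) — power = 4, freq = 26, hence No match. (tag=T, channel=12, power=3, freq=17) — power = 3, freq = 17, hence No match. (tag=P, channel=9, power=13, freq=7) — power = 13, freq = 7, hence Match.

No match, No match, No match, Match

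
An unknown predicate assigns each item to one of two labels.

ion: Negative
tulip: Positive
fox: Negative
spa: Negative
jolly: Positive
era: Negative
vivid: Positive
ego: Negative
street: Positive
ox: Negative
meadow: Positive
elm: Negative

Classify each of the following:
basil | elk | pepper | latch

Positive, Negative, Positive, Positive

A rule that fits every label: length ≥ 5 — true of each 'Positive' example, false of each 'Negative' one.
basil — length 5, hence Positive. elk — length 3, hence Negative. pepper — length 6, hence Positive. latch — length 5, hence Positive.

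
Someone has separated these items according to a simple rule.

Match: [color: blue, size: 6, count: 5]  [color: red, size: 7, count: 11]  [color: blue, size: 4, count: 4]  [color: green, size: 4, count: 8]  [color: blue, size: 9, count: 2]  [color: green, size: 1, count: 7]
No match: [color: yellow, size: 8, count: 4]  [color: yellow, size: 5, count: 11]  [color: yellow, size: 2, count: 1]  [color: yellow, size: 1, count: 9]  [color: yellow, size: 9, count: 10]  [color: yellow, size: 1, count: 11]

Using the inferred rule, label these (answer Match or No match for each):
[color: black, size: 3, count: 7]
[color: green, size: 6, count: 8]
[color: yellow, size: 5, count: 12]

Match, Match, No match

The simplest hypothesis consistent with all the labels is: color is not yellow.
Match: [color: black, size: 3, count: 7], since color is black.
Match: [color: green, size: 6, count: 8], since color is green.
No match: [color: yellow, size: 5, count: 12], since color is yellow.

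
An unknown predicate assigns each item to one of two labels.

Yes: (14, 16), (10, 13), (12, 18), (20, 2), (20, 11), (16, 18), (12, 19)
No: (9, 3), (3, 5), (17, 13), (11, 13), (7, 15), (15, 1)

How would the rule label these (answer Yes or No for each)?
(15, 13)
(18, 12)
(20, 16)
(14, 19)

'Yes' ⟺ first is even.

No, Yes, Yes, Yes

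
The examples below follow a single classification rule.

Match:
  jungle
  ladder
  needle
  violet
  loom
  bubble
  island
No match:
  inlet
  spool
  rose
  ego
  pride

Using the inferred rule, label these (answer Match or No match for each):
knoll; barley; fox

No match, Match, No match

One predicate separates the groups cleanly: even length AND contains 'l'.
No match: knoll, since length 5, has 'l'. Match: barley, since length 6, has 'l'. No match: fox, since length 3, no 'l'.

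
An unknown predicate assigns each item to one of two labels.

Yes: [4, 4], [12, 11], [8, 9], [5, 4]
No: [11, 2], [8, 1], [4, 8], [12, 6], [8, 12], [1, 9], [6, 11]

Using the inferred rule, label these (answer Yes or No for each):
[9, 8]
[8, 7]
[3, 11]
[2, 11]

'Yes' ⟺ |first − second| ≤ 1.

Yes, Yes, No, No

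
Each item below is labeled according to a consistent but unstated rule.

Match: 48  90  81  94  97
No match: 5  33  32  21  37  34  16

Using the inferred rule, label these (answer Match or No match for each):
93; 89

The rule appears to be: at least 48.
Match: 93, since 93 ≥ 48. Match: 89, since 89 ≥ 48.

Match, Match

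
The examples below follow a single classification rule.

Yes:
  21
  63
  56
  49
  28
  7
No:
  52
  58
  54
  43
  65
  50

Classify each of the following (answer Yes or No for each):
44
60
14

No, No, Yes

The distinguishing property — multiple of 7 — holds for all the 'Yes' cases and none of the 'No' cases.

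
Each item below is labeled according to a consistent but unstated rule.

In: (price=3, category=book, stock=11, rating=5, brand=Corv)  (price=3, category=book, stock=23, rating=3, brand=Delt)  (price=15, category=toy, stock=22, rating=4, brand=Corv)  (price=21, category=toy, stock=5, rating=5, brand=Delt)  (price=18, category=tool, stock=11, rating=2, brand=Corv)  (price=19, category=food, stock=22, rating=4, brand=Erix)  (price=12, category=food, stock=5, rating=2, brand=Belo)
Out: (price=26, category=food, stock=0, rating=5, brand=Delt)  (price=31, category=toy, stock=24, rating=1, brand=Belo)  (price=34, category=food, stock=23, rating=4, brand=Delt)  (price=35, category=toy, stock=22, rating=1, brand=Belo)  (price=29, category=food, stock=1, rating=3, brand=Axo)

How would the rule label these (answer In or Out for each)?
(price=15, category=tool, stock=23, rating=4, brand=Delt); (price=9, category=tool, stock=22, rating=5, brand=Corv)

In, In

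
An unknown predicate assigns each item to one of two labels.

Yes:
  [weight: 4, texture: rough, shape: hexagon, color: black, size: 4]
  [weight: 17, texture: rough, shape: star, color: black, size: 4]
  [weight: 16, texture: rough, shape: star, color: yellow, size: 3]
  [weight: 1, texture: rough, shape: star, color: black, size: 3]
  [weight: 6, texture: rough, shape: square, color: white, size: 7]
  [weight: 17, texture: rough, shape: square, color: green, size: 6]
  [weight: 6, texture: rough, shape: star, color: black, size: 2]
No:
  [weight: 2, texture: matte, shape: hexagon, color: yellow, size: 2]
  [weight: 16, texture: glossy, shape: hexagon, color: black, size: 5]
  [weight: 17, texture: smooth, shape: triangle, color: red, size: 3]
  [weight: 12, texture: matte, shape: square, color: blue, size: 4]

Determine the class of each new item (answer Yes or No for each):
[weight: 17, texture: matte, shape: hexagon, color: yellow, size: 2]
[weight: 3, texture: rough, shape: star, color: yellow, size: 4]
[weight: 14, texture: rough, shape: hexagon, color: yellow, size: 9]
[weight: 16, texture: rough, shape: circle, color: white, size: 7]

One predicate separates the groups cleanly: texture is rough.
[weight: 17, texture: matte, shape: hexagon, color: yellow, size: 2]: texture is matte — doesn't match, so No.
[weight: 3, texture: rough, shape: star, color: yellow, size: 4]: texture is rough — satisfies this, so Yes.
[weight: 14, texture: rough, shape: hexagon, color: yellow, size: 9]: texture is rough — satisfies this, so Yes.
[weight: 16, texture: rough, shape: circle, color: white, size: 7]: texture is rough — satisfies this, so Yes.

No, Yes, Yes, Yes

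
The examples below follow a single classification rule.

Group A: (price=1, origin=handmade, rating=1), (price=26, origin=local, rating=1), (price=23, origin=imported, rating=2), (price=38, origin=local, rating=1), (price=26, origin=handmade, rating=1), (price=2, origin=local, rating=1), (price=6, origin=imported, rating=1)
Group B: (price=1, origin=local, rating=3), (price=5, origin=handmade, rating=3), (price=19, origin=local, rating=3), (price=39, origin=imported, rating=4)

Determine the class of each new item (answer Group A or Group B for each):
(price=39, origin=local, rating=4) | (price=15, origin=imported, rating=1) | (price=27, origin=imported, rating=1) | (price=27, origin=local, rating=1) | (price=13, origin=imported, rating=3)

Group B, Group A, Group A, Group A, Group B

A rule that fits every label: rating ≤ 2 — true of each 'Group A' example, false of each 'Group B' one.
(price=39, origin=local, rating=4) — rating = 4, hence Group B.
(price=15, origin=imported, rating=1) — rating = 1, hence Group A.
(price=27, origin=imported, rating=1) — rating = 1, hence Group A.
(price=27, origin=local, rating=1) — rating = 1, hence Group A.
(price=13, origin=imported, rating=3) — rating = 3, hence Group B.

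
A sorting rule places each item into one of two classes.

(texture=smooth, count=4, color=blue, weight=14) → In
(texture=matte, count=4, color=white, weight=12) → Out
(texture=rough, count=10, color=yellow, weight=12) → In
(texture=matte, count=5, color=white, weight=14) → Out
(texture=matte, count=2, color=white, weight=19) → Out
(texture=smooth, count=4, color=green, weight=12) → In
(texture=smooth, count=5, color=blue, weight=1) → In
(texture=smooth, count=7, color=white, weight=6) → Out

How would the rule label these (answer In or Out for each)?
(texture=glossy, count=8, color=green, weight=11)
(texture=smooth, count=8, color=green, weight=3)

Every 'In' example satisfies: color is not white. None of the 'Out' examples do.
(texture=glossy, count=8, color=green, weight=11): color is green, passes → In.
(texture=smooth, count=8, color=green, weight=3): color is green, passes → In.

In, In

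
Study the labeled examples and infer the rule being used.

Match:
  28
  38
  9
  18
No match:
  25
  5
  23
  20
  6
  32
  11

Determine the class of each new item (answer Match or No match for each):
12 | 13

No match, No match

The classifier is using: digit sum ≥ 8.
No match: 12, since digit sum 1+2 = 3. No match: 13, since digit sum 1+3 = 4.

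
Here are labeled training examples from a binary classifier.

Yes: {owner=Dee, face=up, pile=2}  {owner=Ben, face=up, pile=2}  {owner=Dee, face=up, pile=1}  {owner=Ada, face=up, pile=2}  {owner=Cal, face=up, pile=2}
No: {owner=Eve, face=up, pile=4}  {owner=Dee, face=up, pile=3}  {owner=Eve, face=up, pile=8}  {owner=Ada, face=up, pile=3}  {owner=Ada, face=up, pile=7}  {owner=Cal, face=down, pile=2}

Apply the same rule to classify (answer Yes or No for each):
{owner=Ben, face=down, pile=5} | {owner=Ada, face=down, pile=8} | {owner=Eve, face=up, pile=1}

The rule appears to be: face is up AND pile ≤ 2.
{owner=Ben, face=down, pile=5} → face is down, pile = 5 → No.
{owner=Ada, face=down, pile=8} → face is down, pile = 8 → No.
{owner=Eve, face=up, pile=1} → face is up, pile = 1 → Yes.

No, No, Yes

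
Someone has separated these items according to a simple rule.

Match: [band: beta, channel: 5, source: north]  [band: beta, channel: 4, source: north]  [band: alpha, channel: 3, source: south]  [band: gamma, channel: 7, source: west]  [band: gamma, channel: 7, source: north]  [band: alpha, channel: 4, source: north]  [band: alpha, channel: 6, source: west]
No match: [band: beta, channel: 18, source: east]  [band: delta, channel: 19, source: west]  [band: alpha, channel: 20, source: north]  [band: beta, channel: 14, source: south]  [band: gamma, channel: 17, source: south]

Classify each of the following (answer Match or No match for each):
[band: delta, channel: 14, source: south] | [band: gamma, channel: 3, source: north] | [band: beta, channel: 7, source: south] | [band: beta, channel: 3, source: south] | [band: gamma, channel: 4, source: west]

Every 'Match' example satisfies: channel ≤ 7. None of the 'No match' examples do.
No match: [band: delta, channel: 14, source: south], since channel = 14. Match: [band: gamma, channel: 3, source: north], since channel = 3. Match: [band: beta, channel: 7, source: south], since channel = 7. Match: [band: beta, channel: 3, source: south], since channel = 3. Match: [band: gamma, channel: 4, source: west], since channel = 4.

No match, Match, Match, Match, Match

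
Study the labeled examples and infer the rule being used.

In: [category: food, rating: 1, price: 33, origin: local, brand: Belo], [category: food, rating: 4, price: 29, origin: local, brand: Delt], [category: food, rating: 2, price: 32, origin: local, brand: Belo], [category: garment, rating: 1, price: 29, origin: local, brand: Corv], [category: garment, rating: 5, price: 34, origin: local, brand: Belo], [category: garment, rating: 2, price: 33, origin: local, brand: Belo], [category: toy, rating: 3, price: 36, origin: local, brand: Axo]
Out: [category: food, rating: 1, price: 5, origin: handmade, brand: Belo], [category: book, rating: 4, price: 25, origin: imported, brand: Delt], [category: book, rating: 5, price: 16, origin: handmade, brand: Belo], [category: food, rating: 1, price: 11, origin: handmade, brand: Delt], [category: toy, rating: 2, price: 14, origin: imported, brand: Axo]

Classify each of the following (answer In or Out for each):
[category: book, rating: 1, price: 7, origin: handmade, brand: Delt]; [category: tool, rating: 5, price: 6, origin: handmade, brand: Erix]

Out, Out

A rule that fits every label: origin is local — true of each 'In' example, false of each 'Out' one.
[category: book, rating: 1, price: 7, origin: handmade, brand: Delt]: origin is handmade — doesn't qualify, so Out.
[category: tool, rating: 5, price: 6, origin: handmade, brand: Erix]: origin is handmade — doesn't qualify, so Out.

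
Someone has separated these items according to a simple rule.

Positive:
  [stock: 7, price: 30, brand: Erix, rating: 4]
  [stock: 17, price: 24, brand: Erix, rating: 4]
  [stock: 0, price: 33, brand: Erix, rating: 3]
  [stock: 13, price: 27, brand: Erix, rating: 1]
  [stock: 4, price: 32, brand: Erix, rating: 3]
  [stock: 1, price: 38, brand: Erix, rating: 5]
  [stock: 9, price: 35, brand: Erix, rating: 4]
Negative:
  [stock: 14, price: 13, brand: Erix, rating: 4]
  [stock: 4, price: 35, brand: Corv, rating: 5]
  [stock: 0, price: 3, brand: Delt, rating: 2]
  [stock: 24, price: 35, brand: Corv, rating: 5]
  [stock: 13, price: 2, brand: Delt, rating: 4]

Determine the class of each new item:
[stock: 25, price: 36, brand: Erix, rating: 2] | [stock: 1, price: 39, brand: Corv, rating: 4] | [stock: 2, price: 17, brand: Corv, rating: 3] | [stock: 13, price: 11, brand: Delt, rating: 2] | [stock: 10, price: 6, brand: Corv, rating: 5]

Positive, Negative, Negative, Negative, Negative

'Positive' ⟺ brand is Erix AND price ≥ 24.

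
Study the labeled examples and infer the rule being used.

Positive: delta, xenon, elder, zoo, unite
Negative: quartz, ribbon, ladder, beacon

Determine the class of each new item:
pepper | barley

Negative, Negative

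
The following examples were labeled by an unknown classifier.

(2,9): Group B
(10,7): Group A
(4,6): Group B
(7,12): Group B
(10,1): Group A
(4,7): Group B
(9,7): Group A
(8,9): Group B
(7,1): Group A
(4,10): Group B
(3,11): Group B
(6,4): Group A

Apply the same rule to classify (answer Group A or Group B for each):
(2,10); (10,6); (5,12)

A rule that fits every label: first > second — true of each 'Group A' example, false of each 'Group B' one.
(2,10): 2 < 10 — fails the rule, so Group B.
(10,6): 10 > 6 — fits, so Group A.
(5,12): 5 < 12 — fails the rule, so Group B.

Group B, Group A, Group B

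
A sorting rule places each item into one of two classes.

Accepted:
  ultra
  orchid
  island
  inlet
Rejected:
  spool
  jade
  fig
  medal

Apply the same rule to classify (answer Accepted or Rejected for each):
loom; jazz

Rule: starts with a vowel. This holds for each 'Accepted' example and fails for each 'Rejected' one.
Rejected: loom, since starts with 'l'.
Rejected: jazz, since starts with 'j'.

Rejected, Rejected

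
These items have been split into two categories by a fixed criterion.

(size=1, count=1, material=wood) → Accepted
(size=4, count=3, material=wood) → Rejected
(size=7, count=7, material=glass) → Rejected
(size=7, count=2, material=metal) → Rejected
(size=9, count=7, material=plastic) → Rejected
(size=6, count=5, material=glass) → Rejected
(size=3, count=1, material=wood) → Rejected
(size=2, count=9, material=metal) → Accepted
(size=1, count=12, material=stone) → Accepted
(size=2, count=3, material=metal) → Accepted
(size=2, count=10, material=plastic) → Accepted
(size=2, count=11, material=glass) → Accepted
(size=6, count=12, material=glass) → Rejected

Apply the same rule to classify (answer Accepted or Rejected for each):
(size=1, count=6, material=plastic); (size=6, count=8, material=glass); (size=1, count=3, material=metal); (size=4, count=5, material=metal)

Accepted, Rejected, Accepted, Rejected

The classifier is using: size ≤ 2.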